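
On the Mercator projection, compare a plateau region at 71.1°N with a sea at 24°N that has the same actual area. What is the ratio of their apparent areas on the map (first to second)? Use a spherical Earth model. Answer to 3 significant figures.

Mercator is conformal with k = sec φ, so areal scale = k² = sec²φ.
At 71.1°: sec²(71.1°) = 1/0.3239² = 9.531.
At 24°: sec²(24°) = 1/0.9135² = 1.198.
Ratio = 9.531/1.198 = cos²(24°)/cos²(71.1°) ≈ 7.95.

7.95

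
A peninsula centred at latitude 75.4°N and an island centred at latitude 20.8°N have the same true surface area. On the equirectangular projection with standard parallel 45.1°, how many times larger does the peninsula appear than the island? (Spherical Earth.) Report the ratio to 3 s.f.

3.71

In the equirectangular projection with standard parallel φ₀ = 45.1° (x = Rλ cos φ₀, y = Rφ), meridians are true-scale (h = 1) and the parallel scale is k = cos φ₀ / cos φ.
Areal scale at 75.4°: h·k = 1.000 × 2.800 = 2.800.
Areal scale at 20.8°: h·k = 1.000 × 0.7551 = 0.7551.
Ratio = 2.800/0.7551 ≈ 3.71.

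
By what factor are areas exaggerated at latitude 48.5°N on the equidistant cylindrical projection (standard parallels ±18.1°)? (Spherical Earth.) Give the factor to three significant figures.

1.43

With standard parallel φ₀ = 18.1°, the equirectangular projection gives x = Rλ cos φ₀, y = Rφ, so h = 1 and k = cos 18.1° / cos φ.
Areal scale = h·k = 1 × cos φ₀ / cos φ; at 48.5°, h = 1.000, k = 1.434, so h·k = 1.434.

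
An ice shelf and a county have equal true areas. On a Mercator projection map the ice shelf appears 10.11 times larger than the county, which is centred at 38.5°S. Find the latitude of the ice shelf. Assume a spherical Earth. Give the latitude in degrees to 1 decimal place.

Mercator areal scale is sec²φ, so apparent-area ratio = sec²φ₁ / sec²φ₂ = cos²φ₂ / cos²φ₁.
cos²φ₂ / cos²φ₁ = 10.11  ⇒  cos φ₁ = cos 38.5° / √10.11 = 0.7826/3.180 = 0.2461.
φ₁ = arccos(0.2461) ≈ 75.8°.

75.8°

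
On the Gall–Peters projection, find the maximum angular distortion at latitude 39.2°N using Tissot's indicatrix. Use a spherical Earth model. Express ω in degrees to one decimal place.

10.5°

Gall–Peters is a cylindrical equal-area projection with standard parallels at ±45°. For cylindrical equal-area with standard parallel φ₀, h = cos φ / cos φ₀ and k = cos φ₀ / cos φ, so h·k = 1.
At 39.2°: h = 1.096, k = 0.9125; principal scales a = 1.096, b = 0.9125.
sin(ω/2) = (a − b)/(a + b) = 0.1835/2.008 = 0.09135, so ω = 2 arcsin(0.09135) ≈ 10.5°.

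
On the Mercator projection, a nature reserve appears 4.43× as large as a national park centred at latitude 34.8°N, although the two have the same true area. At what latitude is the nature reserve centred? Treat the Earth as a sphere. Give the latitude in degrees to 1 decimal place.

On Mercator, (apparent₁)/(apparent₂) = sec²φ₁ / sec²φ₂ when true areas are equal.
cos²φ₂ / cos²φ₁ = 4.43  ⇒  cos φ₁ = cos 34.8° / √4.43 = 0.8211/2.105 = 0.3901.
φ₁ = arccos(0.3901) ≈ 67.0°.

67.0°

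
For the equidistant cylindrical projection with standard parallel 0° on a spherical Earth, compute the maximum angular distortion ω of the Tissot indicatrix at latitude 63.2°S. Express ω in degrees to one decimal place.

44.5°

In the plate carrée (x = Rλ, y = Rφ), meridians are true-scale (h = 1) and parallels are stretched by k = sec φ.
At 63.2°: h = 1.000, k = 2.218; principal scales a = 2.218, b = 1.000.
sin(ω/2) = (a − b)/(a + b) = 1.218/3.218 = 0.3785, so ω = 2 arcsin(0.3785) ≈ 44.5°.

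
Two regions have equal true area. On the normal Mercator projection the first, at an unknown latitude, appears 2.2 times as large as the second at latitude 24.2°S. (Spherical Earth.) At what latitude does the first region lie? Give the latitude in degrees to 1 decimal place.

For equal true areas on Mercator, apparent areas scale as sec²φ, so the ratio is cos²φ₂ / cos²φ₁.
cos²φ₂ / cos²φ₁ = 2.2  ⇒  cos φ₁ = cos 24.2° / √2.2 = 0.9121/1.483 = 0.6150.
φ₁ = arccos(0.6150) ≈ 52.1°.

52.1°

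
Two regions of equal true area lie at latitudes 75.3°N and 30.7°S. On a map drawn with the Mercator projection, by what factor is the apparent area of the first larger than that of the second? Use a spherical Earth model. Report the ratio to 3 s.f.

Mercator is conformal with k = sec φ, so areal scale = k² = sec²φ.
At 75.3°: sec²(75.3°) = 1/0.2538² = 15.53.
At 30.7°: sec²(30.7°) = 1/0.8599² = 1.353.
Ratio = 15.53/1.353 = cos²(30.7°)/cos²(75.3°) ≈ 11.5.

11.5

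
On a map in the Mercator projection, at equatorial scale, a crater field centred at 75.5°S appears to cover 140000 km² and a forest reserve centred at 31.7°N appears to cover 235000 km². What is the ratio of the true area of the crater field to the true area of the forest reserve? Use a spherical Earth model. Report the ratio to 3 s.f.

0.0516

Mercator's areal exaggeration is sec²φ; hence true area = (apparent area) · cos²φ.
True area of crater field: 140000 × cos²(75.5°) = 140000 × 0.06269 = 8777 km².
True area of forest reserve: 235000 × cos²(31.7°) = 235000 × 0.7239 = 170100 km².
Ratio = 8777 / 170100 ≈ 0.0516.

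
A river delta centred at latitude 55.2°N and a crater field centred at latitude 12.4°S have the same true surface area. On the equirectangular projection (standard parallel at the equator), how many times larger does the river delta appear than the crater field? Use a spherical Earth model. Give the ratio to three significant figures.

In the plate carrée (x = Rλ, y = Rφ), meridians are true-scale (h = 1) and parallels are stretched by k = sec φ.
Areal scale at 55.2°: h·k = 1.000 × 1.752 = 1.752.
Areal scale at 12.4°: h·k = 1.000 × 1.024 = 1.024.
Ratio = 1.752/1.024 ≈ 1.71.

1.71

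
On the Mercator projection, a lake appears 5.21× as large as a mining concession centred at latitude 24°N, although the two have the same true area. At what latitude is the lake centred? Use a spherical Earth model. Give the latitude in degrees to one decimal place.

For equal true areas on Mercator, apparent areas scale as sec²φ, so the ratio is cos²φ₂ / cos²φ₁.
cos²φ₂ / cos²φ₁ = 5.21  ⇒  cos φ₁ = cos 24° / √5.21 = 0.9135/2.283 = 0.4002.
φ₁ = arccos(0.4002) ≈ 66.4°.

66.4°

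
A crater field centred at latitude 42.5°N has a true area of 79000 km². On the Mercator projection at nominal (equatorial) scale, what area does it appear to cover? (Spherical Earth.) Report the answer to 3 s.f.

For Mercator, h = k = sec φ (a conformal cylindrical projection has a single point scale, 1/cos φ).
Areal scale = k² = sec²φ = 1/cos²(42.5°) = 1/0.7373² = 1.840.
Apparent area = 79000 × 1.840 ≈ 145000 km².

145000 km²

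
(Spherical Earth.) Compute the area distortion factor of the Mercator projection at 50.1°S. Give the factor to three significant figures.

The Mercator projection is conformal; its linear scale factor is the same in every direction and equals sec φ = 1/cos φ.
Areal scale = k² = sec²φ = 1/cos²(50.1°) = 1/0.6414² = 2.430.

2.43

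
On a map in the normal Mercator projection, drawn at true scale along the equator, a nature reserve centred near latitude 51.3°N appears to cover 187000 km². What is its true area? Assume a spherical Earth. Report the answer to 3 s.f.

73100 km²

Mercator is conformal, so the point scale is isotropic: h = k = sec φ = 1/cos φ.
Areal scale = k² = sec²φ = 1/cos²(51.3°) = 1/0.6252² = 2.558.
True area = apparent / (areal scale) = 187000 / 2.558 ≈ 73100 km².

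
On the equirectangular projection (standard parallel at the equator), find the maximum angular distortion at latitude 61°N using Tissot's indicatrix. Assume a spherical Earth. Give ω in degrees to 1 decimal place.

Plate carrée maps x = Rλ, y = Rφ. The meridian scale is h = 1 and the parallel scale is k = 1/cos φ = sec φ.
At 61°: h = 1.000, k = 2.063; principal scales a = 2.063, b = 1.000.
sin(ω/2) = (a − b)/(a + b) = 1.063/3.063 = 0.3470, so ω = 2 arcsin(0.3470) ≈ 40.6°.

40.6°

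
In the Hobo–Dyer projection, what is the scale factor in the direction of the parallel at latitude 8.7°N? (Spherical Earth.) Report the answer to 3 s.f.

0.803

Hobo–Dyer is a cylindrical equal-area projection with standard parallels at ±37.5°. A cylindrical equal-area projection with standard parallel φ₀ has meridian scale h = cos φ / cos φ₀ and parallel scale k = cos φ₀ / cos φ (so areas are preserved, h·k = 1).
k = cos 37.5° / cos 8.7° = 0.7934/0.9885 = 0.8026.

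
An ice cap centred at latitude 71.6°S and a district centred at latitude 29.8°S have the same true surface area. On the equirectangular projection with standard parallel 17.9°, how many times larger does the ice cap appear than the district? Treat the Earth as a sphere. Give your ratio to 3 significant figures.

With standard parallel φ₀ = 17.9°, the equirectangular projection gives x = Rλ cos φ₀, y = Rφ, so h = 1 and k = cos 17.9° / cos φ.
Areal scale at 71.6°: h·k = 1.000 × 3.015 = 3.015.
Areal scale at 29.8°: h·k = 1.000 × 1.097 = 1.097.
Ratio = 3.015/1.097 ≈ 2.75.

2.75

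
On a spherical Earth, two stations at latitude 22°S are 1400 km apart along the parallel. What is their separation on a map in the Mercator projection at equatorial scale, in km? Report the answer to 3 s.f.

1510 km

Mercator is conformal, so the point scale is isotropic: h = k = sec φ = 1/cos φ.
Along the parallel, k = sec 22° = 1/0.9272 = 1.079.
Map distance = 1400 × 1.079 ≈ 1510 km.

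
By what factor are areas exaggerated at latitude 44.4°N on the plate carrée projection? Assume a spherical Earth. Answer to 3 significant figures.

1.40

For the equirectangular projection with φ₀ = 0 (plate carrée), h = 1 along meridians and k = sec φ along parallels.
Areal scale = h·k = 1 × sec φ; at 44.4°, h = 1.000, k = 1.400, so h·k = 1.400.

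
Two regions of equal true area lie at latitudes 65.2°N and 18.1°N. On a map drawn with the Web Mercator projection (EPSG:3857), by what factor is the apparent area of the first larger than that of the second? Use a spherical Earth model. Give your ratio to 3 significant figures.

5.14

Mercator areal scale is sec²φ.
At 65.2°: sec²(65.2°) = 1/0.4195² = 5.684.
At 18.1°: sec²(18.1°) = 1/0.9505² = 1.107.
Ratio = 5.684/1.107 = cos²(18.1°)/cos²(65.2°) ≈ 5.14.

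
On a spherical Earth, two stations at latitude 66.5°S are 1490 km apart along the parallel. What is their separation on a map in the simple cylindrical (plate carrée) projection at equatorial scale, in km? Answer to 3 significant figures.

3740 km

For the equirectangular projection with φ₀ = 0 (plate carrée), h = 1 along meridians and k = sec φ along parallels.
Along the parallel, k = sec 66.5° = 1/0.3987 = 2.508.
Map distance = 1490 × 2.508 ≈ 3740 km.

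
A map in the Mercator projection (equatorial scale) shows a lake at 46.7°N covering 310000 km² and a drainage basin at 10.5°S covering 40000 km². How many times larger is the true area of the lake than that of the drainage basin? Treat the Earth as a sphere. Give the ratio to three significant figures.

On Mercator the areal scale is sec²φ, so true area = apparent × cos²φ.
True area of lake: 310000 × cos²(46.7°) = 310000 × 0.4703 = 145800 km².
True area of drainage basin: 40000 × cos²(10.5°) = 40000 × 0.9668 = 38670 km².
Ratio = 145800 / 38670 ≈ 3.77.

3.77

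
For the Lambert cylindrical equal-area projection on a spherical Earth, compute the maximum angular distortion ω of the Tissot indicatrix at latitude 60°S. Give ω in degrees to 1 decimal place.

The Lambert cylindrical equal-area projection is the cylindrical equal-area projection with its standard parallel at the equator (φ₀ = 0). A cylindrical equal-area projection with standard parallel φ₀ has meridian scale h = cos φ / cos φ₀ and parallel scale k = cos φ₀ / cos φ (so areas are preserved, h·k = 1).
At 60°: h = 0.5000, k = 2.000; principal scales a = 2.000, b = 0.5000.
sin(ω/2) = (a − b)/(a + b) = 1.500/2.500 = 0.6000, so ω = 2 arcsin(0.6000) ≈ 73.7°.

73.7°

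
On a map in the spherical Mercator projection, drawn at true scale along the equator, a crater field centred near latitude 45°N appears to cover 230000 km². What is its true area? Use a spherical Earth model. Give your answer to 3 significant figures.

115000 km²

For Mercator, h = k = sec φ (a conformal cylindrical projection has a single point scale, 1/cos φ).
Areal scale = k² = sec²φ = 1/cos²(45°) = 1/0.7071² = 2.000.
True area = apparent / (areal scale) = 230000 / 2.000 ≈ 115000 km².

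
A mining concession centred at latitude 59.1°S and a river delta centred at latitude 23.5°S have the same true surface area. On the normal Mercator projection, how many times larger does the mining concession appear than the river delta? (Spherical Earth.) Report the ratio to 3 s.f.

Mercator areal scale is sec²φ.
At 59.1°: sec²(59.1°) = 1/0.5135² = 3.792.
At 23.5°: sec²(23.5°) = 1/0.9171² = 1.189.
Ratio = 3.792/1.189 = cos²(23.5°)/cos²(59.1°) ≈ 3.19.

3.19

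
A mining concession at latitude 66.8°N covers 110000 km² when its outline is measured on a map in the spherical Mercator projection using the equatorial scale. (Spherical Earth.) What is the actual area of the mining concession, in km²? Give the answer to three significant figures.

17100 km²

For Mercator, h = k = sec φ (a conformal cylindrical projection has a single point scale, 1/cos φ).
Areal scale = k² = sec²φ = 1/cos²(66.8°) = 1/0.3939² = 6.444.
True area = apparent / (areal scale) = 110000 / 6.444 ≈ 17100 km².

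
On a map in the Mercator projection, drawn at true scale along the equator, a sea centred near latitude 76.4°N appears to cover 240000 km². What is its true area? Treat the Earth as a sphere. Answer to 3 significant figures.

13300 km²

The Mercator projection is conformal; its linear scale factor is the same in every direction and equals sec φ = 1/cos φ.
Areal scale = k² = sec²φ = 1/cos²(76.4°) = 1/0.2351² = 18.09.
True area = apparent / (areal scale) = 240000 / 18.09 ≈ 13300 km².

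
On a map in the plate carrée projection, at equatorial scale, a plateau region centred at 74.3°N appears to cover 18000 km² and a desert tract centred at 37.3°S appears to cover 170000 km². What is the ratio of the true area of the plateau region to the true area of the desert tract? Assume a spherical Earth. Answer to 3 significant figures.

Plate carrée has h = 1 and k = sec φ, giving areal scale sec φ; true area = (apparent area) · cos φ.
True area of plateau region: 18000 × cos(74.3°) = 18000 × 0.2706 = 4871 km².
True area of desert tract: 170000 × cos(37.3°) = 170000 × 0.7955 = 135200 km².
Ratio = 4871 / 135200 ≈ 0.0360.

0.0360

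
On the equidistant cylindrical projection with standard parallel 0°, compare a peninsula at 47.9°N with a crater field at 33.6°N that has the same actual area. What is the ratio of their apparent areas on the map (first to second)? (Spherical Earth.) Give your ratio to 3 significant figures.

1.24

In the plate carrée (x = Rλ, y = Rφ), meridians are true-scale (h = 1) and parallels are stretched by k = sec φ.
Areal scale at 47.9°: h·k = 1.000 × 1.492 = 1.492.
Areal scale at 33.6°: h·k = 1.000 × 1.201 = 1.201.
Ratio = 1.492/1.201 ≈ 1.24.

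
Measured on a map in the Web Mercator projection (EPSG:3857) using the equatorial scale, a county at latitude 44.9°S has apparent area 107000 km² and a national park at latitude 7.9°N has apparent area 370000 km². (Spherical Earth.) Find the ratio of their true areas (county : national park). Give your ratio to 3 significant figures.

Since Mercator area scale is 1/cos²φ, the true area equals the apparent area multiplied by cos²φ.
True area of county: 107000 × cos²(44.9°) = 107000 × 0.5017 = 53690 km².
True area of national park: 370000 × cos²(7.9°) = 370000 × 0.9811 = 363000 km².
Ratio = 53690 / 363000 ≈ 0.148.

0.148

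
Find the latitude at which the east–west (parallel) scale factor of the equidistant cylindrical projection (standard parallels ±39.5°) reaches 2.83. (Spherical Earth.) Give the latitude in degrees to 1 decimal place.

In the equirectangular projection with standard parallel φ₀ = 39.5° (x = Rλ cos φ₀, y = Rφ), meridians are true-scale (h = 1) and the parallel scale is k = cos φ₀ / cos φ.
k = cos φ₀ / cos φ = 2.83  ⇒  cos φ = cos 39.5° / 2.83 = 0.2727.
φ = arccos(0.2727) ≈ 74.2°.

74.2°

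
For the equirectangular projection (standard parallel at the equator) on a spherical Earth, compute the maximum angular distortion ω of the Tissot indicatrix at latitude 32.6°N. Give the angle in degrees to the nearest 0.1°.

9.8°

In the plate carrée (x = Rλ, y = Rφ), meridians are true-scale (h = 1) and parallels are stretched by k = sec φ.
At 32.6°: h = 1.000, k = 1.187; principal scales a = 1.187, b = 1.000.
sin(ω/2) = (a − b)/(a + b) = 0.1870/2.187 = 0.08551, so ω = 2 arcsin(0.08551) ≈ 9.8°.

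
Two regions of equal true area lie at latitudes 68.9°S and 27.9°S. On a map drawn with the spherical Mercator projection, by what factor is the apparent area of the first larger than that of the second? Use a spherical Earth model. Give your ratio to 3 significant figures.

6.03

Mercator is conformal with k = sec φ, so areal scale = k² = sec²φ.
At 68.9°: sec²(68.9°) = 1/0.3600² = 7.716.
At 27.9°: sec²(27.9°) = 1/0.8838² = 1.280.
Ratio = 7.716/1.280 = cos²(27.9°)/cos²(68.9°) ≈ 6.03.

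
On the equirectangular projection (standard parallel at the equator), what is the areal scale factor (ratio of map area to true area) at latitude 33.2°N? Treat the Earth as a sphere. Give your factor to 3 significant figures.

Plate carrée maps x = Rλ, y = Rφ. The meridian scale is h = 1 and the parallel scale is k = 1/cos φ = sec φ.
Areal scale = h·k = 1 × sec φ; at 33.2°, h = 1.000, k = 1.195, so h·k = 1.195.

1.20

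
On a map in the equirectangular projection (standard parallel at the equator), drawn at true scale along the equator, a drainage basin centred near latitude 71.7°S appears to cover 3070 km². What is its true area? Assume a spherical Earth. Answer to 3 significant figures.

For the equirectangular projection with φ₀ = 0 (plate carrée), h = 1 along meridians and k = sec φ along parallels.
Areal scale = h·k = 1 × sec φ; at 71.7°, h = 1.000, k = 3.185, so h·k = 3.185.
True area = apparent / (areal scale) = 3070 / 3.185 ≈ 964 km².

964 km²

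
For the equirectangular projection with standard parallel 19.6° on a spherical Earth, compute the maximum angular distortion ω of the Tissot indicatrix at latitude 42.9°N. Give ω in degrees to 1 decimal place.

14.4°

In the equirectangular projection with standard parallel φ₀ = 19.6° (x = Rλ cos φ₀, y = Rφ), meridians are true-scale (h = 1) and the parallel scale is k = cos φ₀ / cos φ.
At 42.9°: h = 1.000, k = 1.286; principal scales a = 1.286, b = 1.000.
sin(ω/2) = (a − b)/(a + b) = 0.2860/2.286 = 0.1251, so ω = 2 arcsin(0.1251) ≈ 14.4°.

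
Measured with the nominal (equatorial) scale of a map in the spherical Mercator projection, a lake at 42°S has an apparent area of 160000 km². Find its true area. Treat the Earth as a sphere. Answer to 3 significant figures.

The Mercator projection is conformal; its linear scale factor is the same in every direction and equals sec φ = 1/cos φ.
Areal scale = k² = sec²φ = 1/cos²(42°) = 1/0.7431² = 1.811.
True area = apparent / (areal scale) = 160000 / 1.811 ≈ 88400 km².

88400 km²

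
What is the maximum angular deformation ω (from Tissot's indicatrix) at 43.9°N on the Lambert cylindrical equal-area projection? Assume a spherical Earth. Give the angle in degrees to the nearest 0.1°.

36.9°

The Lambert cylindrical equal-area projection is the cylindrical equal-area projection with its standard parallel at the equator (φ₀ = 0). A cylindrical equal-area projection with standard parallel φ₀ has meridian scale h = cos φ / cos φ₀ and parallel scale k = cos φ₀ / cos φ (so areas are preserved, h·k = 1).
At 43.9°: h = 0.7206, k = 1.388; principal scales a = 1.388, b = 0.7206.
sin(ω/2) = (a − b)/(a + b) = 0.6673/2.108 = 0.3165, so ω = 2 arcsin(0.3165) ≈ 36.9°.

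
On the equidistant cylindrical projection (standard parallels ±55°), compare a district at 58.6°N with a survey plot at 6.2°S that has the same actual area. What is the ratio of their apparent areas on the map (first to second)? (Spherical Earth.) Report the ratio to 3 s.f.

In the equirectangular projection with standard parallel φ₀ = 55° (x = Rλ cos φ₀, y = Rφ), meridians are true-scale (h = 1) and the parallel scale is k = cos φ₀ / cos φ.
Areal scale at 58.6°: h·k = 1.000 × 1.101 = 1.101.
Areal scale at 6.2°: h·k = 1.000 × 0.5770 = 0.5770.
Ratio = 1.101/0.5770 ≈ 1.91.

1.91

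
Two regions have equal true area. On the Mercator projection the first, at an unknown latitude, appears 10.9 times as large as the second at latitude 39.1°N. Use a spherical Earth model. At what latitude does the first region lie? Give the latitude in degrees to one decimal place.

Mercator areal scale is sec²φ, so apparent-area ratio = sec²φ₁ / sec²φ₂ = cos²φ₂ / cos²φ₁.
cos²φ₂ / cos²φ₁ = 10.9  ⇒  cos φ₁ = cos 39.1° / √10.9 = 0.7760/3.302 = 0.2351.
φ₁ = arccos(0.2351) ≈ 76.4°.

76.4°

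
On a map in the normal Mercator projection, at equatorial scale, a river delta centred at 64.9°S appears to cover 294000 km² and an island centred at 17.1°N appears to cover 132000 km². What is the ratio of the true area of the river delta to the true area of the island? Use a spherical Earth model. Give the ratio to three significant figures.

0.439

Since Mercator area scale is 1/cos²φ, the true area equals the apparent area multiplied by cos²φ.
True area of river delta: 294000 × cos²(64.9°) = 294000 × 0.1799 = 52900 km².
True area of island: 132000 × cos²(17.1°) = 132000 × 0.9135 = 120600 km².
Ratio = 52900 / 120600 ≈ 0.439.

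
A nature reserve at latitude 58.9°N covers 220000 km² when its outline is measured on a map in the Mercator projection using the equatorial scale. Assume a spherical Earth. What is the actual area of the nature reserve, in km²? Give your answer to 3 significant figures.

58700 km²

Mercator is conformal, so the point scale is isotropic: h = k = sec φ = 1/cos φ.
Areal scale = k² = sec²φ = 1/cos²(58.9°) = 1/0.5165² = 3.748.
True area = apparent / (areal scale) = 220000 / 3.748 ≈ 58700 km².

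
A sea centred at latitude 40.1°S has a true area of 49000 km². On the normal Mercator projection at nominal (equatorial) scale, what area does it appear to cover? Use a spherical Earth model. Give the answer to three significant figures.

For Mercator, h = k = sec φ (a conformal cylindrical projection has a single point scale, 1/cos φ).
Areal scale = k² = sec²φ = 1/cos²(40.1°) = 1/0.7649² = 1.709.
Apparent area = 49000 × 1.709 ≈ 83700 km².

83700 km²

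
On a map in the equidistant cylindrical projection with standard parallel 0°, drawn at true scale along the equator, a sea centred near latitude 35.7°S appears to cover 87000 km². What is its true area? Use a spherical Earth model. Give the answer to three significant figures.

In the plate carrée (x = Rλ, y = Rφ), meridians are true-scale (h = 1) and parallels are stretched by k = sec φ.
Areal scale = h·k = 1 × sec φ; at 35.7°, h = 1.000, k = 1.231, so h·k = 1.231.
True area = apparent / (areal scale) = 87000 / 1.231 ≈ 70700 km².

70700 km²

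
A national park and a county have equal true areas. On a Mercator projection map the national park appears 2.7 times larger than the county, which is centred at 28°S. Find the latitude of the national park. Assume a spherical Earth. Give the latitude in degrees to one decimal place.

For equal true areas on Mercator, apparent areas scale as sec²φ, so the ratio is cos²φ₂ / cos²φ₁.
cos²φ₂ / cos²φ₁ = 2.7  ⇒  cos φ₁ = cos 28° / √2.7 = 0.8829/1.643 = 0.5373.
φ₁ = arccos(0.5373) ≈ 57.5°.

57.5°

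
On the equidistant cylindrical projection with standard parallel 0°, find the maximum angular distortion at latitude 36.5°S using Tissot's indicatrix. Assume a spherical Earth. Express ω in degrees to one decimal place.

12.5°

Plate carrée maps x = Rλ, y = Rφ. The meridian scale is h = 1 and the parallel scale is k = 1/cos φ = sec φ.
At 36.5°: h = 1.000, k = 1.244; principal scales a = 1.244, b = 1.000.
sin(ω/2) = (a − b)/(a + b) = 0.2440/2.244 = 0.1087, so ω = 2 arcsin(0.1087) ≈ 12.5°.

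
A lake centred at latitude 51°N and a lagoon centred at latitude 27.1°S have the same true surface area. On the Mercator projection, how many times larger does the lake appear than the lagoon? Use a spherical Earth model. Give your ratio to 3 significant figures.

2.00

On Mercator, area is exaggerated by sec²φ = 1/cos²φ.
At 51°: sec²(51°) = 1/0.6293² = 2.525.
At 27.1°: sec²(27.1°) = 1/0.8902² = 1.262.
Ratio = 2.525/1.262 = cos²(27.1°)/cos²(51°) ≈ 2.00.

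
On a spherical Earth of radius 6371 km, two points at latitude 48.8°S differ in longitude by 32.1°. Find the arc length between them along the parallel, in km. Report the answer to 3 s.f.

Arc length along a parallel = R cos φ · Δλ (with Δλ in radians).
= 6371 × cos 48.8° × (32.1° × π/180) = 6371 × 0.6587 × 0.5603 ≈ 2350 km.

2350 km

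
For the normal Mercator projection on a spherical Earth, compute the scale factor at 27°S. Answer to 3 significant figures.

1.12

For Mercator, h = k = sec φ (a conformal cylindrical projection has a single point scale, 1/cos φ).
k = 1/cos 27° = 1/0.8910 = 1.122.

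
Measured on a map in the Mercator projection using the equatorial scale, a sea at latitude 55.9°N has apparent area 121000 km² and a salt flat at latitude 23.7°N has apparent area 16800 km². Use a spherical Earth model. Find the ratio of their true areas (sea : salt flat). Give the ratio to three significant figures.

2.70

Mercator's areal exaggeration is sec²φ; hence true area = (apparent area) · cos²φ.
True area of sea: 121000 × cos²(55.9°) = 121000 × 0.3143 = 38030 km².
True area of salt flat: 16800 × cos²(23.7°) = 16800 × 0.8384 = 14090 km².
Ratio = 38030 / 14090 ≈ 2.70.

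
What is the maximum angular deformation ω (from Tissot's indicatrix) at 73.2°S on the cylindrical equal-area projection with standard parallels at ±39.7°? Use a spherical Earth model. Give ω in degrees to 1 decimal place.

A cylindrical equal-area projection with standard parallel φ₀ has meridian scale h = cos φ / cos φ₀ and parallel scale k = cos φ₀ / cos φ (so areas are preserved, h·k = 1).
At 73.2°: h = 0.3757, k = 2.662; principal scales a = 2.662, b = 0.3757.
sin(ω/2) = (a − b)/(a + b) = 2.286/3.038 = 0.7527, so ω = 2 arcsin(0.7527) ≈ 97.6°.

97.6°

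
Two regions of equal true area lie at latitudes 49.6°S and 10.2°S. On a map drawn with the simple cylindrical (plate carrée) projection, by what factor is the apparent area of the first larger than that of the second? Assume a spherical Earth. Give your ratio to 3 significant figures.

1.52

For the equirectangular projection with φ₀ = 0 (plate carrée), h = 1 along meridians and k = sec φ along parallels.
Areal scale at 49.6°: h·k = 1.000 × 1.543 = 1.543.
Areal scale at 10.2°: h·k = 1.000 × 1.016 = 1.016.
Ratio = 1.543/1.016 ≈ 1.52.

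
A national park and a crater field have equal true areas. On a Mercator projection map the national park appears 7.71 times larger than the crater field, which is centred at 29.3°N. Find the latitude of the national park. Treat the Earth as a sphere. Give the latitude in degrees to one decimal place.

On Mercator, (apparent₁)/(apparent₂) = sec²φ₁ / sec²φ₂ when true areas are equal.
cos²φ₂ / cos²φ₁ = 7.71  ⇒  cos φ₁ = cos 29.3° / √7.71 = 0.8721/2.777 = 0.3141.
φ₁ = arccos(0.3141) ≈ 71.7°.

71.7°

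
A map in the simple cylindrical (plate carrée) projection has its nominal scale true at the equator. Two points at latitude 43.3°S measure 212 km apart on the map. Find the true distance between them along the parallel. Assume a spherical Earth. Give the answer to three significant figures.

154 km

For the equirectangular projection with φ₀ = 0 (plate carrée), h = 1 along meridians and k = sec φ along parallels.
Along the parallel at 43.3°, map distances are exaggerated by k = sec 43.3° = 1.374.
True distance = 212 / 1.374 = 212 × cos 43.3° ≈ 154 km.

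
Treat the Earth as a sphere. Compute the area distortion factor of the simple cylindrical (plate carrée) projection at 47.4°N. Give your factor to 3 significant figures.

For the equirectangular projection with φ₀ = 0 (plate carrée), h = 1 along meridians and k = sec φ along parallels.
Areal scale = h·k = 1 × sec φ; at 47.4°, h = 1.000, k = 1.477, so h·k = 1.477.

1.48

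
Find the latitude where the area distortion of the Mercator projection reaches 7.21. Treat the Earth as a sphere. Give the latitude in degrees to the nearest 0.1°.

Mercator areal scale is sec²φ.
sec²φ = 7.21  ⇒  cos²φ = 0.1387  ⇒  cos φ = 0.3724.
φ = arccos(0.3724) ≈ 68.1°.

68.1°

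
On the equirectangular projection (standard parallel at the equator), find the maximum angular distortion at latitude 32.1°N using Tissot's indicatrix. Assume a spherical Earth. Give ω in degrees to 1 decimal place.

In the plate carrée (x = Rλ, y = Rφ), meridians are true-scale (h = 1) and parallels are stretched by k = sec φ.
At 32.1°: h = 1.000, k = 1.180; principal scales a = 1.180, b = 1.000.
sin(ω/2) = (a − b)/(a + b) = 0.1805/2.180 = 0.08277, so ω = 2 arcsin(0.08277) ≈ 9.5°.

9.5°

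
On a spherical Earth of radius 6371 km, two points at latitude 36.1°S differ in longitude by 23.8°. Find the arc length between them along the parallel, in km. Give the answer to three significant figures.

2140 km

Arc length along a parallel = R cos φ · Δλ (with Δλ in radians).
= 6371 × cos 36.1° × (23.8° × π/180) = 6371 × 0.8080 × 0.4154 ≈ 2140 km.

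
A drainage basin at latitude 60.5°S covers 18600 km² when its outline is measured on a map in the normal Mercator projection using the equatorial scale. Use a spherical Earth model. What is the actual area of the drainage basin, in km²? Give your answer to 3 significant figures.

Mercator is conformal, so the point scale is isotropic: h = k = sec φ = 1/cos φ.
Areal scale = k² = sec²φ = 1/cos²(60.5°) = 1/0.4924² = 4.124.
True area = apparent / (areal scale) = 18600 / 4.124 ≈ 4510 km².

4510 km²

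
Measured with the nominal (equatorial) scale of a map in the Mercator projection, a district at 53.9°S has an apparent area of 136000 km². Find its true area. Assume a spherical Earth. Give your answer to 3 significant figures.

47200 km²

The Mercator projection is conformal; its linear scale factor is the same in every direction and equals sec φ = 1/cos φ.
Areal scale = k² = sec²φ = 1/cos²(53.9°) = 1/0.5892² = 2.881.
True area = apparent / (areal scale) = 136000 / 2.881 ≈ 47200 km².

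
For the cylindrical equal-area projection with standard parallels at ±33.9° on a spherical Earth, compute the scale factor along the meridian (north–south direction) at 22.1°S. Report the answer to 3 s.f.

Cylindrical equal-area (φ₀ = 33.9°): h = cos φ / cos 33.9° along meridians, k = cos 33.9° / cos φ along parallels; h·k = 1.
h = cos 22.1° / cos 33.9° = 0.9265/0.8300 = 1.116.

1.12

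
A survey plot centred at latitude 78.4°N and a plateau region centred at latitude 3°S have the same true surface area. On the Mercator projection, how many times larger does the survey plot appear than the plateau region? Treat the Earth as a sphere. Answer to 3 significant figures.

24.7

Mercator is conformal with k = sec φ, so areal scale = k² = sec²φ.
At 78.4°: sec²(78.4°) = 1/0.2011² = 24.73.
At 3°: sec²(3°) = 1/0.9986² = 1.003.
Ratio = 24.73/1.003 = cos²(3°)/cos²(78.4°) ≈ 24.7.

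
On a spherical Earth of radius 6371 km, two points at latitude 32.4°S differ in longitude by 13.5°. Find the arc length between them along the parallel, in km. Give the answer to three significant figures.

Arc length along a parallel = R cos φ · Δλ (with Δλ in radians).
= 6371 × cos 32.4° × (13.5° × π/180) = 6371 × 0.8443 × 0.2356 ≈ 1270 km.

1270 km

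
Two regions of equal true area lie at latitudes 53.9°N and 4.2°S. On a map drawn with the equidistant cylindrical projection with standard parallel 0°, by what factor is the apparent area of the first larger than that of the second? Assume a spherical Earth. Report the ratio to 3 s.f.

1.69

In the plate carrée (x = Rλ, y = Rφ), meridians are true-scale (h = 1) and parallels are stretched by k = sec φ.
Areal scale at 53.9°: h·k = 1.000 × 1.697 = 1.697.
Areal scale at 4.2°: h·k = 1.000 × 1.003 = 1.003.
Ratio = 1.697/1.003 ≈ 1.69.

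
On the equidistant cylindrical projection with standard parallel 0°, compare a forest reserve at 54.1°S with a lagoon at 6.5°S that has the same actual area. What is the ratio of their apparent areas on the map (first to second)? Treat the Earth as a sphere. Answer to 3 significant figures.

In the plate carrée (x = Rλ, y = Rφ), meridians are true-scale (h = 1) and parallels are stretched by k = sec φ.
Areal scale at 54.1°: h·k = 1.000 × 1.705 = 1.705.
Areal scale at 6.5°: h·k = 1.000 × 1.006 = 1.006.
Ratio = 1.705/1.006 ≈ 1.69.

1.69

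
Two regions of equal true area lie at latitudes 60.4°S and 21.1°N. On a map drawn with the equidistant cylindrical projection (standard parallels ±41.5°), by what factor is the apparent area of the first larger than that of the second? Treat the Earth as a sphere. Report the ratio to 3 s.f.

1.89

In the equirectangular projection with standard parallel φ₀ = 41.5° (x = Rλ cos φ₀, y = Rφ), meridians are true-scale (h = 1) and the parallel scale is k = cos φ₀ / cos φ.
Areal scale at 60.4°: h·k = 1.000 × 1.516 = 1.516.
Areal scale at 21.1°: h·k = 1.000 × 0.8028 = 0.8028.
Ratio = 1.516/0.8028 ≈ 1.89.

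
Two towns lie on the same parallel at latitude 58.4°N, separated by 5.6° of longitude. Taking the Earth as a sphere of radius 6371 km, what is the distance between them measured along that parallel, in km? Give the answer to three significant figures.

326 km

Arc length along a parallel = R cos φ · Δλ (with Δλ in radians).
= 6371 × cos 58.4° × (5.6° × π/180) = 6371 × 0.5240 × 0.09774 ≈ 326 km.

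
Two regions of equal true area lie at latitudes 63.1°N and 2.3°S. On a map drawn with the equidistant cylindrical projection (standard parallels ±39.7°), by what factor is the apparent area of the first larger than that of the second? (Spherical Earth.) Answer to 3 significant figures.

2.21

With standard parallel φ₀ = 39.7°, the equirectangular projection gives x = Rλ cos φ₀, y = Rφ, so h = 1 and k = cos 39.7° / cos φ.
Areal scale at 63.1°: h·k = 1.000 × 1.701 = 1.701.
Areal scale at 2.3°: h·k = 1.000 × 0.7700 = 0.7700.
Ratio = 1.701/0.7700 ≈ 2.21.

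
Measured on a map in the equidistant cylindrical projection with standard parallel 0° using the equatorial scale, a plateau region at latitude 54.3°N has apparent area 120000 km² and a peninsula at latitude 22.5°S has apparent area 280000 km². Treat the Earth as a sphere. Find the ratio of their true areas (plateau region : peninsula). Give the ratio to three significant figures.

0.271

Plate carrée has h = 1 and k = sec φ, giving areal scale sec φ; true area = (apparent area) · cos φ.
True area of plateau region: 120000 × cos(54.3°) = 120000 × 0.5835 = 70020 km².
True area of peninsula: 280000 × cos(22.5°) = 280000 × 0.9239 = 258700 km².
Ratio = 70020 / 258700 ≈ 0.271.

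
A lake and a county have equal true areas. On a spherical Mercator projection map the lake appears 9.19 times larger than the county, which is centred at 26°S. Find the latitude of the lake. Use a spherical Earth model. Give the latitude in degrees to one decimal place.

72.8°

For equal true areas on Mercator, apparent areas scale as sec²φ, so the ratio is cos²φ₂ / cos²φ₁.
cos²φ₂ / cos²φ₁ = 9.19  ⇒  cos φ₁ = cos 26° / √9.19 = 0.8988/3.032 = 0.2965.
φ₁ = arccos(0.2965) ≈ 72.8°.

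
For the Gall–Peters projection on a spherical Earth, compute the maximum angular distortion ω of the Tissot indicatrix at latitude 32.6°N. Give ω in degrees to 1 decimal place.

The Gall–Peters projection is cylindrical equal-area with φ₀ = 45°. Cylindrical equal-area (φ₀ = 45°): h = cos φ / cos 45° along meridians, k = cos 45° / cos φ along parallels; h·k = 1.
At 32.6°: h = 1.191, k = 0.8393; principal scales a = 1.191, b = 0.8393.
sin(ω/2) = (a − b)/(a + b) = 0.3521/2.031 = 0.1734, so ω = 2 arcsin(0.1734) ≈ 20.0°.

20.0°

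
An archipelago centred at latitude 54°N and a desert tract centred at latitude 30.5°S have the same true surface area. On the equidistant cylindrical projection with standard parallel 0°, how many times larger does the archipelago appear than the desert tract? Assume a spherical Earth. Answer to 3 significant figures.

1.47

Plate carrée maps x = Rλ, y = Rφ. The meridian scale is h = 1 and the parallel scale is k = 1/cos φ = sec φ.
Areal scale at 54°: h·k = 1.000 × 1.701 = 1.701.
Areal scale at 30.5°: h·k = 1.000 × 1.161 = 1.161.
Ratio = 1.701/1.161 ≈ 1.47.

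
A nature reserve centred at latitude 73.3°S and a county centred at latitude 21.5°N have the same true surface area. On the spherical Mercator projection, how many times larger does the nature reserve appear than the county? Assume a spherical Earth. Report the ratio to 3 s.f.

10.5

Mercator is conformal with k = sec φ, so areal scale = k² = sec²φ.
At 73.3°: sec²(73.3°) = 1/0.2874² = 12.11.
At 21.5°: sec²(21.5°) = 1/0.9304² = 1.155.
Ratio = 12.11/1.155 = cos²(21.5°)/cos²(73.3°) ≈ 10.5.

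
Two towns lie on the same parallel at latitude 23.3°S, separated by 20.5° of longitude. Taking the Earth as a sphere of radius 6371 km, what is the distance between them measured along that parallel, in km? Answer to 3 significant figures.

2090 km

Arc length along a parallel = R cos φ · Δλ (with Δλ in radians).
= 6371 × cos 23.3° × (20.5° × π/180) = 6371 × 0.9184 × 0.3578 ≈ 2090 km.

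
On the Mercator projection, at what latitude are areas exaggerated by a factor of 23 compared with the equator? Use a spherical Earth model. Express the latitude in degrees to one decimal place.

78.0°

Mercator areal scale is sec²φ.
sec²φ = 23  ⇒  cos²φ = 0.04348  ⇒  cos φ = 0.2085.
φ = arccos(0.2085) ≈ 78.0°.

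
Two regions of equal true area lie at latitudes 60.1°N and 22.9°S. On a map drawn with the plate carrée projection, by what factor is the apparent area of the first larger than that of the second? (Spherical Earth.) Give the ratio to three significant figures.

For the equirectangular projection with φ₀ = 0 (plate carrée), h = 1 along meridians and k = sec φ along parallels.
Areal scale at 60.1°: h·k = 1.000 × 2.006 = 2.006.
Areal scale at 22.9°: h·k = 1.000 × 1.086 = 1.086.
Ratio = 2.006/1.086 ≈ 1.85.

1.85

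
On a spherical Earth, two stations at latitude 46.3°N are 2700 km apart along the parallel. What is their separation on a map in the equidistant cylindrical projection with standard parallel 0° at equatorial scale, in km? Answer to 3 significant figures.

3910 km

For the equirectangular projection with φ₀ = 0 (plate carrée), h = 1 along meridians and k = sec φ along parallels.
Along the parallel, k = sec 46.3° = 1/0.6909 = 1.447.
Map distance = 2700 × 1.447 ≈ 3910 km.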